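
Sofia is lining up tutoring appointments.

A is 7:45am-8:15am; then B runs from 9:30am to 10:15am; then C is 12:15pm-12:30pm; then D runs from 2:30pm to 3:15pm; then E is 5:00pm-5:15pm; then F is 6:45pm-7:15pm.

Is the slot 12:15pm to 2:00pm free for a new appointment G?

No — it overlaps C

A: ends 8:15am at or before G starts 12:15pm → clear.
B: ends 10:15am at or before G starts 12:15pm → clear.
C: starts 12:15pm before G ends 2:00pm, and ends 12:30pm after G starts 12:15pm → overlap.
D: starts 2:30pm at or after G ends 2:00pm → clear.
E: starts 5:00pm at or after G ends 2:00pm → clear.
F: starts 6:45pm at or after G ends 2:00pm → clear.
G overlaps C.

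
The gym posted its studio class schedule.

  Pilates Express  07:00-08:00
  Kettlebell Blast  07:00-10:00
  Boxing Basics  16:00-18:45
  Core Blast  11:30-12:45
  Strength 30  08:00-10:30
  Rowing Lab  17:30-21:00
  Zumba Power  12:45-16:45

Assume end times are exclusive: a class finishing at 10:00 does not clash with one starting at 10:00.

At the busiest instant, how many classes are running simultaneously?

Walk through starts and ends in time order (an end at T is processed before a start at T):
07:00 start Kettlebell Blast → 1
07:00 start Pilates Express → 2
08:00 end Pilates Express → 1
08:00 start Strength 30 → 2
10:00 end Kettlebell Blast → 1
10:30 end Strength 30 → 0
11:30 start Core Blast → 1
12:45 end Core Blast → 0
12:45 start Zumba Power → 1
16:00 start Boxing Basics → 2
16:45 end Zumba Power → 1
17:30 start Rowing Lab → 2
18:45 end Boxing Basics → 1
21:00 end Rowing Lab → 0
Peak is 2, at 07:00 (Kettlebell Blast, Pilates Express).

2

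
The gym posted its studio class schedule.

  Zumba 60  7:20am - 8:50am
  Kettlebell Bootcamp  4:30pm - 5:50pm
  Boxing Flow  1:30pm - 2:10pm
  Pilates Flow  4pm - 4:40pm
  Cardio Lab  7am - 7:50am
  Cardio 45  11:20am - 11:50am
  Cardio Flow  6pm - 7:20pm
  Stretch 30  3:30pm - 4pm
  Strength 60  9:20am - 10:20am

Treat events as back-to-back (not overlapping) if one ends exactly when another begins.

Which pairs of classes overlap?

Cardio Lab & Zumba 60, Kettlebell Bootcamp & Pilates Flow

Sorted by start: Cardio Lab, Zumba 60, Strength 60, Cardio 45, Boxing Flow, Stretch 30, Pilates Flow, Kettlebell Bootcamp, Cardio Flow.
Zumba 60 starts before Cardio Lab ends → Cardio Lab and Zumba 60 overlap.
Strength 60 starts after Cardio Lab ends; Cardio Lab is clear from here.
Strength 60 starts after Zumba 60 ends; Zumba 60 is clear from here.
Cardio 45 starts after Strength 60 ends; Strength 60 is clear from here.
Boxing Flow starts after Cardio 45 ends; Cardio 45 is clear from here.
Stretch 30 starts after Boxing Flow ends; Boxing Flow is clear from here.
Pilates Flow starts exactly when Stretch 30 ends (back-to-back, no overlap); Stretch 30 is clear from here.
Kettlebell Bootcamp starts before Pilates Flow ends → Pilates Flow and Kettlebell Bootcamp overlap.
Cardio Flow starts after Pilates Flow ends.
Cardio Flow starts after Kettlebell Bootcamp ends.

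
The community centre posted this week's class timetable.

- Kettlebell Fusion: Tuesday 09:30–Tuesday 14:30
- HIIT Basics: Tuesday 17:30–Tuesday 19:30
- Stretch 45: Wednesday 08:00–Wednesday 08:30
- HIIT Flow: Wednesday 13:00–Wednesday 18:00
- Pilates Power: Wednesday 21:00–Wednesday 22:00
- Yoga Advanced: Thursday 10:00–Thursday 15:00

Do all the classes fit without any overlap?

Two intervals overlap when each starts before the other ends.
Sorted by start: Kettlebell Fusion, HIIT Basics, Stretch 45, HIIT Flow, Pilates Power, Yoga Advanced.
HIIT Basics starts after Kettlebell Fusion ends, so Kettlebell Fusion has no further overlaps.
Stretch 45 starts after HIIT Basics ends, so HIIT Basics has no further overlaps.
HIIT Flow starts after Stretch 45 ends, so Stretch 45 has no further overlaps.
Pilates Power starts after HIIT Flow ends, so HIIT Flow has no further overlaps.
Yoga Advanced starts after Pilates Power ends.
Every pair is clear; the schedule has no overlaps.

Yes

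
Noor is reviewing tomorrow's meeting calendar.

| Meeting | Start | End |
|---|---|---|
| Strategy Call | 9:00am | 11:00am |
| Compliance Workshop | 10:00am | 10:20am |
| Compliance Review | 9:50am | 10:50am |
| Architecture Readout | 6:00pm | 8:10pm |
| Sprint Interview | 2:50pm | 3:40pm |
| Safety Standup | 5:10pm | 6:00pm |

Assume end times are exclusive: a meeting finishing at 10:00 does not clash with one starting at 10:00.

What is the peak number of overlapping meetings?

Sort all start/end points and keep a running count:
9:00am start Strategy Call → 1
9:50am start Compliance Review → 2
10:00am start Compliance Workshop → 3
10:20am end Compliance Workshop → 2
10:50am end Compliance Review → 1
11:00am end Strategy Call → 0
2:50pm start Sprint Interview → 1
3:40pm end Sprint Interview → 0
5:10pm start Safety Standup → 1
6:00pm end Safety Standup → 0
6:00pm start Architecture Readout → 1
8:10pm end Architecture Readout → 0
Peak is 3, at 10:00am (Compliance Review, Compliance Workshop, Strategy Call).

3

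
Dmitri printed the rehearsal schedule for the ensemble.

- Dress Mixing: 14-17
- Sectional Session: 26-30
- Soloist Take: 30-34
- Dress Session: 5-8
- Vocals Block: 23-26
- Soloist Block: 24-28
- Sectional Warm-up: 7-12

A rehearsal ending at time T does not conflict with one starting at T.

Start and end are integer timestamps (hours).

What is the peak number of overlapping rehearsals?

Walk through starts and ends in time order (an end at T is processed before a start at T):
5 start Dress Session → 1
7 start Sectional Warm-up → 2
8 end Dress Session → 1
12 end Sectional Warm-up → 0
14 start Dress Mixing → 1
17 end Dress Mixing → 0
23 start Vocals Block → 1
24 start Soloist Block → 2
26 end Vocals Block → 1
26 start Sectional Session → 2
28 end Soloist Block → 1
30 end Sectional Session → 0
30 start Soloist Take → 1
34 end Soloist Take → 0
Peak is 2, at 7 (Dress Session, Sectional Warm-up).

2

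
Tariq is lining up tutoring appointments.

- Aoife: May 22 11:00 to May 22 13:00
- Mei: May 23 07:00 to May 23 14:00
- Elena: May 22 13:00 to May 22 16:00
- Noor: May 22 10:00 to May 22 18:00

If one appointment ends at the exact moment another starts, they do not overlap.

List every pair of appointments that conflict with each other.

Aoife & Noor, Elena & Noor

Two intervals overlap when each starts before the other ends.
Sorted by start: Noor, Aoife, Elena, Mei.
Aoife starts before Noor ends → Noor and Aoife overlap.
Elena starts before Noor ends → Noor and Elena overlap.
Mei starts after Noor ends.
Elena starts exactly when Aoife ends (back-to-back, no overlap), so Aoife has no further overlaps.
Mei starts after Elena ends.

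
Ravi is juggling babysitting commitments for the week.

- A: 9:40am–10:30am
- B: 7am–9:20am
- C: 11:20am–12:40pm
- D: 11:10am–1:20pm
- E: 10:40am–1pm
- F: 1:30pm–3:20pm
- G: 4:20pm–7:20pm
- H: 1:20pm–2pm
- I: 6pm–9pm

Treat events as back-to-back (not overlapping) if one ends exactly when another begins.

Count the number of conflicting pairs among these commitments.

5

Check each pair: they overlap iff neither finishes before the other starts.
Sorted by start: B, A, E, D, C, H, F, G, I.
A starts after B ends, so B has no further overlaps.
E starts after A ends, so A has no further overlaps.
D starts before E ends → E and D overlap.
C starts before E ends → E and C overlap.
H starts after E ends, so E has no further overlaps.
C starts before D ends → D and C overlap.
H starts exactly when D ends (back-to-back, no overlap), so D has no further overlaps.
H starts after C ends, so C has no further overlaps.
F starts before H ends → H and F overlap.
G starts after H ends, so H has no further overlaps.
G starts after F ends, so F has no further overlaps.
I starts before G ends → G and I overlap.
Overlapping pairs: C & D, C & E, D & E, F & H, G & I — 5 in total.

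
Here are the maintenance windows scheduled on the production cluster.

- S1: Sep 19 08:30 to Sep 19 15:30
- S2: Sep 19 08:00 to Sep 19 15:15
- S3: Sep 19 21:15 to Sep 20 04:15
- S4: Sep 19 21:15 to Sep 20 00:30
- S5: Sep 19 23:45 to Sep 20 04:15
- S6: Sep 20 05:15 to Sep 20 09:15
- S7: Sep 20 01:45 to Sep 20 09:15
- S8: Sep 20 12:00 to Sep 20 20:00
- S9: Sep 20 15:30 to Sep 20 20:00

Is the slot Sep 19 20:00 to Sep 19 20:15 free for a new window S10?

S2: ends Sep 19 15:15 at or before S10 starts Sep 19 20:00 → clear.
S1: ends Sep 19 15:30 at or before S10 starts Sep 19 20:00 → clear.
S3: starts Sep 19 21:15 at or after S10 ends Sep 19 20:15 → clear.
S4: starts Sep 19 21:15 at or after S10 ends Sep 19 20:15 → clear.
S5: starts Sep 19 23:45 at or after S10 ends Sep 19 20:15 → clear.
S7: starts Sep 20 01:45 at or after S10 ends Sep 19 20:15 → clear.
S6: starts Sep 20 05:15 at or after S10 ends Sep 19 20:15 → clear.
S8: starts Sep 20 12:00 at or after S10 ends Sep 19 20:15 → clear.
S9: starts Sep 20 15:30 at or after S10 ends Sep 19 20:15 → clear.

Yes — the slot is free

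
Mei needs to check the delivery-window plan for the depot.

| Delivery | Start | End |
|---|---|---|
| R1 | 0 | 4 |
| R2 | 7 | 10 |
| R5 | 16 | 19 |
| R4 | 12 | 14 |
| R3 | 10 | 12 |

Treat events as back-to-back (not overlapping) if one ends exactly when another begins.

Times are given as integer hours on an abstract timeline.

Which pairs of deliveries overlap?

Sorted by start: R1, R2, R3, R4, R5.
R2 starts after R1 ends — done with R1.
R3 starts exactly when R2 ends (back-to-back, no overlap) — done with R2.
R4 starts exactly when R3 ends (back-to-back, no overlap) — done with R3.
R5 starts after R4 ends.

no overlapping pairs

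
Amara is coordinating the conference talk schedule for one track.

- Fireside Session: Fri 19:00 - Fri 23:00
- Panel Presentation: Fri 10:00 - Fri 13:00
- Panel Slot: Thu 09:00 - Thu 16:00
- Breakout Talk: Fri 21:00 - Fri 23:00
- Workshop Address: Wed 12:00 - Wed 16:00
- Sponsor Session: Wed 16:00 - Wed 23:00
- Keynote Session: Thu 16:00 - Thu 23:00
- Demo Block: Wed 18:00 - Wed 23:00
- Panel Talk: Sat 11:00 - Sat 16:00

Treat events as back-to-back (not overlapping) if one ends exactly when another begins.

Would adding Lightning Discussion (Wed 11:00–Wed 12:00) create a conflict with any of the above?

Workshop Address: starts Wed 12:00 at or after Lightning Discussion ends Wed 12:00 → clear.
Sponsor Session: starts Wed 16:00 at or after Lightning Discussion ends Wed 12:00 → clear.
Demo Block: starts Wed 18:00 at or after Lightning Discussion ends Wed 12:00 → clear.
Panel Slot: starts Thu 09:00 at or after Lightning Discussion ends Wed 12:00 → clear.
Keynote Session: starts Thu 16:00 at or after Lightning Discussion ends Wed 12:00 → clear.
Panel Presentation: starts Fri 10:00 at or after Lightning Discussion ends Wed 12:00 → clear.
Fireside Session: starts Fri 19:00 at or after Lightning Discussion ends Wed 12:00 → clear.
Breakout Talk: starts Fri 21:00 at or after Lightning Discussion ends Wed 12:00 → clear.
Panel Talk: starts Sat 11:00 at or after Lightning Discussion ends Wed 12:00 → clear.

No — it doesn't clash with anything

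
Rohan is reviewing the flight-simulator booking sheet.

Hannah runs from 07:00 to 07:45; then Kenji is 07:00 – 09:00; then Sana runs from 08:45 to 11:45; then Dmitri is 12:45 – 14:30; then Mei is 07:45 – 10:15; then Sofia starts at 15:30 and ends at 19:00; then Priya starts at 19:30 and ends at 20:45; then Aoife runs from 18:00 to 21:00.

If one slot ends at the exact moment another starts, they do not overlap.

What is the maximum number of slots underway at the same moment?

3

Walk through starts and ends in time order (an end at T is processed before a start at T):
07:00 start Hannah → 1
07:00 start Kenji → 2
07:45 end Hannah → 1
07:45 start Mei → 2
08:45 start Sana → 3
09:00 end Kenji → 2
10:15 end Mei → 1
11:45 end Sana → 0
12:45 start Dmitri → 1
14:30 end Dmitri → 0
15:30 start Sofia → 1
18:00 start Aoife → 2
19:00 end Sofia → 1
19:30 start Priya → 2
20:45 end Priya → 1
21:00 end Aoife → 0
Peak is 3, at 08:45 (Kenji, Mei, Sana).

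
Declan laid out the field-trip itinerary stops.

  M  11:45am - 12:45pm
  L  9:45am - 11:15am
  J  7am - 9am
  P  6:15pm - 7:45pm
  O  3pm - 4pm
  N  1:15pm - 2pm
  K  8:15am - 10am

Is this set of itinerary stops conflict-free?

Check each pair: they overlap iff neither finishes before the other starts.
Sorted by start: J, K, L, M, N, O, P.
K starts before J ends → J and K overlap.
That's a conflict, so the schedule is not conflict-free.

No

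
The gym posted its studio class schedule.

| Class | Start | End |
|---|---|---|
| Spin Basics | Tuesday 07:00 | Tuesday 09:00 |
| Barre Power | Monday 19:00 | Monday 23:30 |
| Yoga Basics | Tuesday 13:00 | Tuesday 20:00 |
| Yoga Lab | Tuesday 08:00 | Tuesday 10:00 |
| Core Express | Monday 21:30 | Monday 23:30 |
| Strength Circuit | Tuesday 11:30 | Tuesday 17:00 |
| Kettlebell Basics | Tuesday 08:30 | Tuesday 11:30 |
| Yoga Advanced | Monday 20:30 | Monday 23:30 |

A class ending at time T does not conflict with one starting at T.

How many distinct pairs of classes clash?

7

Two intervals overlap when each starts before the other ends.
Sorted by start: Barre Power, Yoga Advanced, Core Express, Spin Basics, Yoga Lab, Kettlebell Basics, Strength Circuit, Yoga Basics.
Yoga Advanced starts before Barre Power ends → Barre Power and Yoga Advanced overlap.
Core Express starts before Barre Power ends → Barre Power and Core Express overlap.
Spin Basics starts after Barre Power ends, so nothing later overlaps Barre Power either.
Core Express starts before Yoga Advanced ends → Yoga Advanced and Core Express overlap.
Spin Basics starts after Yoga Advanced ends, so nothing later overlaps Yoga Advanced either.
Spin Basics starts after Core Express ends, so nothing later overlaps Core Express either.
Yoga Lab starts before Spin Basics ends → Spin Basics and Yoga Lab overlap.
Kettlebell Basics starts before Spin Basics ends → Spin Basics and Kettlebell Basics overlap.
Strength Circuit starts after Spin Basics ends, so nothing later overlaps Spin Basics either.
Kettlebell Basics starts before Yoga Lab ends → Yoga Lab and Kettlebell Basics overlap.
Strength Circuit starts after Yoga Lab ends, so nothing later overlaps Yoga Lab either.
Strength Circuit starts exactly when Kettlebell Basics ends (back-to-back, no overlap), so nothing later overlaps Kettlebell Basics either.
Yoga Basics starts before Strength Circuit ends → Strength Circuit and Yoga Basics overlap.
Overlapping pairs: Barre Power & Core Express, Barre Power & Yoga Advanced, Core Express & Yoga Advanced, Kettlebell Basics & Spin Basics, Kettlebell Basics & Yoga Lab, Spin Basics & Yoga Lab, Strength Circuit & Yoga Basics — 7 in total.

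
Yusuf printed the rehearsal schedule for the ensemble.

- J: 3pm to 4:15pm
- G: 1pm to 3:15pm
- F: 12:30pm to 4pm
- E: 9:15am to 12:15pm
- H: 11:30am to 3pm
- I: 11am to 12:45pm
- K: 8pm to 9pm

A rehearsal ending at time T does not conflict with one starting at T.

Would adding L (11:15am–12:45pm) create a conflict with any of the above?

Yes — it overlaps E, F, H, I

E: starts 9:15am before L ends 12:45pm, and ends 12:15pm after L starts 11:15am → overlap.
I: starts 11am before L ends 12:45pm, and ends 12:45pm after L starts 11:15am → overlap.
H: starts 11:30am before L ends 12:45pm, and ends 3pm after L starts 11:15am → overlap.
F: starts 12:30pm before L ends 12:45pm, and ends 4pm after L starts 11:15am → overlap.
G: starts 1pm at or after L ends 12:45pm → clear.
J: starts 3pm at or after L ends 12:45pm → clear.
K: starts 8pm at or after L ends 12:45pm → clear.
L overlaps E, F, H, I.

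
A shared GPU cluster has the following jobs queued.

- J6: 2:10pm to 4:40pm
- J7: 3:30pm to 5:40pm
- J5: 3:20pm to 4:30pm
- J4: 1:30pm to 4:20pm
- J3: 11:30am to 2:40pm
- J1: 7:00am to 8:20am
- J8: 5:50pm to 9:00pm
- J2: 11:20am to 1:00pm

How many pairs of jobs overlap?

9

Sorted by start: J1, J2, J3, J4, J6, J5, J7, J8.
J2 starts after J1 ends; J1 is clear from here.
J3 starts before J2 ends → J2 and J3 overlap.
J4 starts after J2 ends; J2 is clear from here.
J4 starts before J3 ends → J3 and J4 overlap.
J6 starts before J3 ends → J3 and J6 overlap.
J5 starts after J3 ends; J3 is clear from here.
J6 starts before J4 ends → J4 and J6 overlap.
J5 starts before J4 ends → J4 and J5 overlap.
J7 starts before J4 ends → J4 and J7 overlap.
J8 starts after J4 ends.
J5 starts before J6 ends → J6 and J5 overlap.
J7 starts before J6 ends → J6 and J7 overlap.
J8 starts after J6 ends.
J7 starts before J5 ends → J5 and J7 overlap.
J8 starts after J5 ends.
J8 starts after J7 ends.
Overlapping pairs: J2 & J3, J3 & J4, J3 & J6, J4 & J5, J4 & J6, J4 & J7, J5 & J6, J5 & J7, J6 & J7 — 9 in total.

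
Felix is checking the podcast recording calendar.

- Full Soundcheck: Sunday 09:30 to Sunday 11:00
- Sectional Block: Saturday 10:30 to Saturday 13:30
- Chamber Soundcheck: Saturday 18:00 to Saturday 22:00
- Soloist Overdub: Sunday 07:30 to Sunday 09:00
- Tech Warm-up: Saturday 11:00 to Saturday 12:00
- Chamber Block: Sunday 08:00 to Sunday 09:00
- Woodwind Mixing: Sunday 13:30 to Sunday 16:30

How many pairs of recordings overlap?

Two intervals overlap when each starts before the other ends.
Sorted by start: Sectional Block, Tech Warm-up, Chamber Soundcheck, Soloist Overdub, Chamber Block, Full Soundcheck, Woodwind Mixing.
Tech Warm-up starts before Sectional Block ends → Sectional Block and Tech Warm-up overlap.
Chamber Soundcheck starts after Sectional Block ends, so nothing later overlaps Sectional Block either.
Chamber Soundcheck starts after Tech Warm-up ends, so nothing later overlaps Tech Warm-up either.
Soloist Overdub starts after Chamber Soundcheck ends, so nothing later overlaps Chamber Soundcheck either.
Chamber Block starts before Soloist Overdub ends → Soloist Overdub and Chamber Block overlap.
Full Soundcheck starts after Soloist Overdub ends, so nothing later overlaps Soloist Overdub either.
Full Soundcheck starts after Chamber Block ends, so nothing later overlaps Chamber Block either.
Woodwind Mixing starts after Full Soundcheck ends.
Overlapping pairs: Chamber Block & Soloist Overdub, Sectional Block & Tech Warm-up — 2 in total.

2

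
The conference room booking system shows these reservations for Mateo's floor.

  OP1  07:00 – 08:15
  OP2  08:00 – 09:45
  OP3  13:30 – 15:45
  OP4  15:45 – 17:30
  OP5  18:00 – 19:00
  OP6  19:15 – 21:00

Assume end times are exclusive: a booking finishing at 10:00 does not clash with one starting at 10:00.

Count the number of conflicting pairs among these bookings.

1

Sorted by start: OP1, OP2, OP3, OP4, OP5, OP6.
OP2 starts before OP1 ends → OP1 and OP2 overlap.
OP3 starts after OP1 ends — done with OP1.
OP3 starts after OP2 ends — done with OP2.
OP4 starts exactly when OP3 ends (back-to-back, no overlap) — done with OP3.
OP5 starts after OP4 ends — done with OP4.
OP6 starts after OP5 ends.
Overlapping pairs: OP1 & OP2 — 1 in total.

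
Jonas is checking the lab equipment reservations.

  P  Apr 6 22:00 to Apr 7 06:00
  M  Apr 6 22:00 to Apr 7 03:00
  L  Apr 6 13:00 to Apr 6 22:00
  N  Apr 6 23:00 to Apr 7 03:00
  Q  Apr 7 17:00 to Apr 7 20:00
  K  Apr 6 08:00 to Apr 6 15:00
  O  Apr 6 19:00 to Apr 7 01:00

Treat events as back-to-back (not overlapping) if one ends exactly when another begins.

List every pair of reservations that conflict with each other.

Sorted by start: K, L, O, M, P, N, Q.
L starts before K ends → K and L overlap.
O starts after K ends, so K has no further overlaps.
O starts before L ends → L and O overlap.
M starts exactly when L ends (back-to-back, no overlap), so L has no further overlaps.
M starts before O ends → O and M overlap.
P starts before O ends → O and P overlap.
N starts before O ends → O and N overlap.
Q starts after O ends.
P starts before M ends → M and P overlap.
N starts before M ends → M and N overlap.
Q starts after M ends.
N starts before P ends → P and N overlap.
Q starts after P ends.
Q starts after N ends.

K & L, L & O, M & N, M & O, M & P, N & O, N & P, O & P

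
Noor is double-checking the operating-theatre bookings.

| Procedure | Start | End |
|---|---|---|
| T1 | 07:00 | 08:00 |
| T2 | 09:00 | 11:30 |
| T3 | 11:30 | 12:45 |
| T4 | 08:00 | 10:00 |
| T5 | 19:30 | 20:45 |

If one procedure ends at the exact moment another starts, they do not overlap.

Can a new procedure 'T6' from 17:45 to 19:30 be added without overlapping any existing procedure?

Yes — the slot is free

T1: ends 08:00 at or before T6 starts 17:45 → clear.
T4: ends 10:00 at or before T6 starts 17:45 → clear.
T2: ends 11:30 at or before T6 starts 17:45 → clear.
T3: ends 12:45 at or before T6 starts 17:45 → clear.
T5: starts 19:30 at or after T6 ends 19:30 → clear.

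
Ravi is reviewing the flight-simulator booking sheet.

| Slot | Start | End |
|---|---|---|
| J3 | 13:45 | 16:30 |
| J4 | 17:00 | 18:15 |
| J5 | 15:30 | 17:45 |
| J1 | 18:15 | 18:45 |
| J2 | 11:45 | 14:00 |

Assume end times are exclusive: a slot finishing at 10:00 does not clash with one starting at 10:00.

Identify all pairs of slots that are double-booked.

J2 & J3, J3 & J5, J4 & J5

Sorted by start: J2, J3, J5, J4, J1.
J3 starts before J2 ends → J2 and J3 overlap.
J5 starts after J2 ends, so nothing later overlaps J2 either.
J5 starts before J3 ends → J3 and J5 overlap.
J4 starts after J3 ends, so nothing later overlaps J3 either.
J4 starts before J5 ends → J5 and J4 overlap.
J1 starts after J5 ends.
J1 starts exactly when J4 ends (back-to-back, no overlap).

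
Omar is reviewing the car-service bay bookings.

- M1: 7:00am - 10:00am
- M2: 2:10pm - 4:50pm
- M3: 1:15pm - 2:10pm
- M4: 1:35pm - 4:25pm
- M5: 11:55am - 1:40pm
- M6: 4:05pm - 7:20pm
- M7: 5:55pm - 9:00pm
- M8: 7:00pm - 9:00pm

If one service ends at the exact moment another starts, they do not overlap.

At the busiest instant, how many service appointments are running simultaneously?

3

Walk through starts and ends in time order (an end at T is processed before a start at T):
7:00am start M1 → 1
10:00am end M1 → 0
11:55am start M5 → 1
1:15pm start M3 → 2
1:35pm start M4 → 3
1:40pm end M5 → 2
2:10pm end M3 → 1
2:10pm start M2 → 2
4:05pm start M6 → 3
4:25pm end M4 → 2
4:50pm end M2 → 1
5:55pm start M7 → 2
7:00pm start M8 → 3
7:20pm end M6 → 2
9:00pm end M7 → 1
9:00pm end M8 → 0
Peak is 3, at 1:35pm (M3, M4, M5).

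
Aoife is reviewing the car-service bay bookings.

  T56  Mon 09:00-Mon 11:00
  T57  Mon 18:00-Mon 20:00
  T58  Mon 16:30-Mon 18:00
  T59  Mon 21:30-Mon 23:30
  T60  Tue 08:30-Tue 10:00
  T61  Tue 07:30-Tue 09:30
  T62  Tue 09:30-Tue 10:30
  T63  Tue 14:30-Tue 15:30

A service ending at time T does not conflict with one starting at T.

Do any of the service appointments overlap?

Yes

Two intervals overlap when each starts before the other ends.
Sorted by start: T56, T58, T57, T59, T61, T60, T62, T63.
T58 starts after T56 ends, so nothing later overlaps T56 either.
T57 starts exactly when T58 ends (back-to-back, no overlap), so nothing later overlaps T58 either.
T59 starts after T57 ends, so nothing later overlaps T57 either.
T61 starts after T59 ends, so nothing later overlaps T59 either.
T60 starts before T61 ends → T61 and T60 overlap.
That's a conflict, so the schedule is not conflict-free.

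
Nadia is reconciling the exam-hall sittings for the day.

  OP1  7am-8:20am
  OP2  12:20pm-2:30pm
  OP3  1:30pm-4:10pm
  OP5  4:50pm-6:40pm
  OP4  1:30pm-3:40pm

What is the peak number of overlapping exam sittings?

Walk through starts and ends in time order (an end at T is processed before a start at T):
7am start OP1 → 1
8:20am end OP1 → 0
12:20pm start OP2 → 1
1:30pm start OP3 → 2
1:30pm start OP4 → 3
2:30pm end OP2 → 2
3:40pm end OP4 → 1
4:10pm end OP3 → 0
4:50pm start OP5 → 1
6:40pm end OP5 → 0
Peak is 3, at 1:30pm (OP2, OP3, OP4).

3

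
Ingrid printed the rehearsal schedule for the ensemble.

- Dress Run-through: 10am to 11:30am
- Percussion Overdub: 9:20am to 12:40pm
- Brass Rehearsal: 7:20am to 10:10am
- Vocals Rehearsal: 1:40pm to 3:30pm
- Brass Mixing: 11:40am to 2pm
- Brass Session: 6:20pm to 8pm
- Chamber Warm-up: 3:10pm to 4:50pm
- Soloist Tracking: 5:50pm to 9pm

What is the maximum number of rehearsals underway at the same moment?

3

Walk through starts and ends in time order (an end at T is processed before a start at T):
7:20am start Brass Rehearsal → 1
9:20am start Percussion Overdub → 2
10am start Dress Run-through → 3
10:10am end Brass Rehearsal → 2
11:30am end Dress Run-through → 1
11:40am start Brass Mixing → 2
12:40pm end Percussion Overdub → 1
1:40pm start Vocals Rehearsal → 2
2pm end Brass Mixing → 1
3:10pm start Chamber Warm-up → 2
3:30pm end Vocals Rehearsal → 1
4:50pm end Chamber Warm-up → 0
5:50pm start Soloist Tracking → 1
6:20pm start Brass Session → 2
8pm end Brass Session → 1
9pm end Soloist Tracking → 0
Peak is 3, at 10am (Brass Rehearsal, Dress Run-through, Percussion Overdub).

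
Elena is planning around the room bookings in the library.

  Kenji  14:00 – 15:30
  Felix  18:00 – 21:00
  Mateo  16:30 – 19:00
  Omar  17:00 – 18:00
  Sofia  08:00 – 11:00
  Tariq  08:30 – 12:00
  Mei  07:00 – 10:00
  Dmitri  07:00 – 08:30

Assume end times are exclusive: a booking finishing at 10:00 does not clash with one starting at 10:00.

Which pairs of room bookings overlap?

Dmitri & Mei, Dmitri & Sofia, Felix & Mateo, Mateo & Omar, Mei & Sofia, Mei & Tariq, Sofia & Tariq

Sorted by start: Mei, Dmitri, Sofia, Tariq, Kenji, Mateo, Omar, Felix.
Dmitri starts before Mei ends → Mei and Dmitri overlap.
Sofia starts before Mei ends → Mei and Sofia overlap.
Tariq starts before Mei ends → Mei and Tariq overlap.
Kenji starts after Mei ends; Mei is clear from here.
Sofia starts before Dmitri ends → Dmitri and Sofia overlap.
Tariq starts exactly when Dmitri ends (back-to-back, no overlap); Dmitri is clear from here.
Tariq starts before Sofia ends → Sofia and Tariq overlap.
Kenji starts after Sofia ends; Sofia is clear from here.
Kenji starts after Tariq ends; Tariq is clear from here.
Mateo starts after Kenji ends; Kenji is clear from here.
Omar starts before Mateo ends → Mateo and Omar overlap.
Felix starts before Mateo ends → Mateo and Felix overlap.
Felix starts exactly when Omar ends (back-to-back, no overlap).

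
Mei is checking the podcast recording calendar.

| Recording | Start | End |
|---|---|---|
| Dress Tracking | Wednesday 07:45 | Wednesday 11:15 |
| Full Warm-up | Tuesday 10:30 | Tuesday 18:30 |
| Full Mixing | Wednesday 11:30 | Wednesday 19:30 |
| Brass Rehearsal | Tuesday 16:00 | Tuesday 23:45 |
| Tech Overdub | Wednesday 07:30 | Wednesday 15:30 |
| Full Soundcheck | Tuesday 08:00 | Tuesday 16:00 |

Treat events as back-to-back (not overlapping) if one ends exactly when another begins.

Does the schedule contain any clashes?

Sorted by start: Full Soundcheck, Full Warm-up, Brass Rehearsal, Tech Overdub, Dress Tracking, Full Mixing.
Full Warm-up starts before Full Soundcheck ends → Full Soundcheck and Full Warm-up overlap.
That's a conflict, so the schedule is not conflict-free.

Yes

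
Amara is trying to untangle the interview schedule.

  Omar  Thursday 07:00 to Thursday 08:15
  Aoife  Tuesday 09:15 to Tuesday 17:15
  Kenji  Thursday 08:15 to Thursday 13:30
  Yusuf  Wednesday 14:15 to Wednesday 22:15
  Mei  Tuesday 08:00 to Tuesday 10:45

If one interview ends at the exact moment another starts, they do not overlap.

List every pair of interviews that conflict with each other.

Aoife & Mei

Sorted by start: Mei, Aoife, Yusuf, Omar, Kenji.
Aoife starts before Mei ends → Mei and Aoife overlap.
Yusuf starts after Mei ends — done with Mei.
Yusuf starts after Aoife ends — done with Aoife.
Omar starts after Yusuf ends — done with Yusuf.
Kenji starts exactly when Omar ends (back-to-back, no overlap).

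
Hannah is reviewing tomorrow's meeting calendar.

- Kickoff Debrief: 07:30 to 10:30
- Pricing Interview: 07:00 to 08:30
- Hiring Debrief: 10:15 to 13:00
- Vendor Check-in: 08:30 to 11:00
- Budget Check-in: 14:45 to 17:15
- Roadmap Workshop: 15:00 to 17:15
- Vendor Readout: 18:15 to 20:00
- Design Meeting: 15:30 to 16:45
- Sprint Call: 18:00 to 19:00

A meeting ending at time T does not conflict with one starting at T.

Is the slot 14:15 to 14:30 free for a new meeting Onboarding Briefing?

Pricing Interview: ends 08:30 at or before Onboarding Briefing starts 14:15 → clear.
Kickoff Debrief: ends 10:30 at or before Onboarding Briefing starts 14:15 → clear.
Vendor Check-in: ends 11:00 at or before Onboarding Briefing starts 14:15 → clear.
Hiring Debrief: ends 13:00 at or before Onboarding Briefing starts 14:15 → clear.
Budget Check-in: starts 14:45 at or after Onboarding Briefing ends 14:30 → clear.
Roadmap Workshop: starts 15:00 at or after Onboarding Briefing ends 14:30 → clear.
Design Meeting: starts 15:30 at or after Onboarding Briefing ends 14:30 → clear.
Sprint Call: starts 18:00 at or after Onboarding Briefing ends 14:30 → clear.
Vendor Readout: starts 18:15 at or after Onboarding Briefing ends 14:30 → clear.

Yes — the slot is free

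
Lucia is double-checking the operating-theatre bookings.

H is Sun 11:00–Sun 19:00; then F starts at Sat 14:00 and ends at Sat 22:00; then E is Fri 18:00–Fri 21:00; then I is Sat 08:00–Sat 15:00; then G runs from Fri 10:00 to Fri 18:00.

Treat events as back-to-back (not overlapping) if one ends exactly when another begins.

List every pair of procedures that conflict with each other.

F & I

Check each pair: they overlap iff neither finishes before the other starts.
Sorted by start: G, E, I, F, H.
E starts exactly when G ends (back-to-back, no overlap), so nothing later overlaps G either.
I starts after E ends, so nothing later overlaps E either.
F starts before I ends → I and F overlap.
H starts after I ends.
H starts after F ends.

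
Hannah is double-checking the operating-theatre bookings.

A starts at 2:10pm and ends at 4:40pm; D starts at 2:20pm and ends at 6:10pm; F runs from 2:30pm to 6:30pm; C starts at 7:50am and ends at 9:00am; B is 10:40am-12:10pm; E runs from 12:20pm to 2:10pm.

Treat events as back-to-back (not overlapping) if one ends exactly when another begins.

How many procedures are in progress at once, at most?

3

Sweep the timeline, counting +1 at each start and −1 at each end (ends before starts at a tie):
7:50am start C → 1
9:00am end C → 0
10:40am start B → 1
12:10pm end B → 0
12:20pm start E → 1
2:10pm end E → 0
2:10pm start A → 1
2:20pm start D → 2
2:30pm start F → 3
4:40pm end A → 2
6:10pm end D → 1
6:30pm end F → 0
Peak is 3, at 2:30pm (A, D, F).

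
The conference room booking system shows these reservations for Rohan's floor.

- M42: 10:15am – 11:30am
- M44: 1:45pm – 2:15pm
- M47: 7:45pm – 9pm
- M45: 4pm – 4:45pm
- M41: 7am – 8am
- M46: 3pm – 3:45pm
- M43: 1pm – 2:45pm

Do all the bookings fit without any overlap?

Sorted by start: M41, M42, M43, M44, M46, M45, M47.
M42 starts after M41 ends, so M41 has no further overlaps.
M43 starts after M42 ends, so M42 has no further overlaps.
M44 starts before M43 ends → M43 and M44 overlap.
That's a conflict, so the schedule is not conflict-free.

No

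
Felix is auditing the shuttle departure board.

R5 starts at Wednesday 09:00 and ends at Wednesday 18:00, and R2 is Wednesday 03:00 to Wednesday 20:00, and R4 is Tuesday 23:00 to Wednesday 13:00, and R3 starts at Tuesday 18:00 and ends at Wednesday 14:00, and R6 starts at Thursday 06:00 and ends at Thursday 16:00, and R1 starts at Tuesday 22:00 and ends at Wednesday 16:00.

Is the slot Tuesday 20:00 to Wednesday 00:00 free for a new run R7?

No — it overlaps R1, R3, R4

R3: starts Tuesday 18:00 before R7 ends Wednesday 00:00, and ends Wednesday 14:00 after R7 starts Tuesday 20:00 → overlap.
R1: starts Tuesday 22:00 before R7 ends Wednesday 00:00, and ends Wednesday 16:00 after R7 starts Tuesday 20:00 → overlap.
R4: starts Tuesday 23:00 before R7 ends Wednesday 00:00, and ends Wednesday 13:00 after R7 starts Tuesday 20:00 → overlap.
R2: starts Wednesday 03:00 at or after R7 ends Wednesday 00:00 → clear.
R5: starts Wednesday 09:00 at or after R7 ends Wednesday 00:00 → clear.
R6: starts Thursday 06:00 at or after R7 ends Wednesday 00:00 → clear.
R7 overlaps R1, R3, R4.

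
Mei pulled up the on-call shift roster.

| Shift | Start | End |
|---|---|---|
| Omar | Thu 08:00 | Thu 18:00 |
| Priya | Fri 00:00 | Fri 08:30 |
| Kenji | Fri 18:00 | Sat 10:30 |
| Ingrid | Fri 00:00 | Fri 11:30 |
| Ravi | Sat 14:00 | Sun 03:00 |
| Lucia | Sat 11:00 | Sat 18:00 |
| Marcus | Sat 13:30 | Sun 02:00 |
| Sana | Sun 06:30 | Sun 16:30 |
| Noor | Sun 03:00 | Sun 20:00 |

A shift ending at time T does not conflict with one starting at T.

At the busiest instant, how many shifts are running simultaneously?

3

Sweep the timeline, counting +1 at each start and −1 at each end (ends before starts at a tie):
Thu 08:00 start Omar → 1
Thu 18:00 end Omar → 0
Fri 00:00 start Ingrid → 1
Fri 00:00 start Priya → 2
Fri 08:30 end Priya → 1
Fri 11:30 end Ingrid → 0
Fri 18:00 start Kenji → 1
Sat 10:30 end Kenji → 0
Sat 11:00 start Lucia → 1
Sat 13:30 start Marcus → 2
Sat 14:00 start Ravi → 3
Sat 18:00 end Lucia → 2
Sun 02:00 end Marcus → 1
Sun 03:00 end Ravi → 0
Sun 03:00 start Noor → 1
Sun 06:30 start Sana → 2
Sun 16:30 end Sana → 1
Sun 20:00 end Noor → 0
Peak is 3, at Sat 14:00 (Lucia, Marcus, Ravi).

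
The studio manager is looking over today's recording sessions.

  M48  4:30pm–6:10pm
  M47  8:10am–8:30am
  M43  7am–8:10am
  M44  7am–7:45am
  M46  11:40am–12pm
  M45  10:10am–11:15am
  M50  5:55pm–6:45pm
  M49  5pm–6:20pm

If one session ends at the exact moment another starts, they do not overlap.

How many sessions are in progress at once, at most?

Walk through starts and ends in time order (an end at T is processed before a start at T):
7am start M43 → 1
7am start M44 → 2
7:45am end M44 → 1
8:10am end M43 → 0
8:10am start M47 → 1
8:30am end M47 → 0
10:10am start M45 → 1
11:15am end M45 → 0
11:40am start M46 → 1
12pm end M46 → 0
4:30pm start M48 → 1
5pm start M49 → 2
5:55pm start M50 → 3
6:10pm end M48 → 2
6:20pm end M49 → 1
6:45pm end M50 → 0
Peak is 3, at 5:55pm (M48, M49, M50).

3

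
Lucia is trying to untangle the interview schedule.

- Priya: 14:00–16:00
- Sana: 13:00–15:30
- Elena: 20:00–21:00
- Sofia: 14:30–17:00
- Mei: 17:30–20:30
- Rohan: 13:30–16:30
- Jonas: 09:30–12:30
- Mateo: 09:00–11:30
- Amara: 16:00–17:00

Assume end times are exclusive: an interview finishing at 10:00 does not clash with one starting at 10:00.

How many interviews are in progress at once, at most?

4

Sort all start/end points and keep a running count:
09:00 start Mateo → 1
09:30 start Jonas → 2
11:30 end Mateo → 1
12:30 end Jonas → 0
13:00 start Sana → 1
13:30 start Rohan → 2
14:00 start Priya → 3
14:30 start Sofia → 4
15:30 end Sana → 3
16:00 end Priya → 2
16:00 start Amara → 3
16:30 end Rohan → 2
17:00 end Amara → 1
17:00 end Sofia → 0
17:30 start Mei → 1
20:00 start Elena → 2
20:30 end Mei → 1
21:00 end Elena → 0
Peak is 4, at 14:30 (Priya, Rohan, Sana, Sofia).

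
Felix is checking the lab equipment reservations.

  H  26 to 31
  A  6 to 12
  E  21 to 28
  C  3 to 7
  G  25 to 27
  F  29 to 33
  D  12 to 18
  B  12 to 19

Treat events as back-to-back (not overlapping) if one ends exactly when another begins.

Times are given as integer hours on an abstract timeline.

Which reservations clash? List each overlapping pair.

Sorted by start: C, A, B, D, E, G, H, F.
A starts before C ends → C and A overlap.
B starts after C ends, so nothing later overlaps C either.
B starts exactly when A ends (back-to-back, no overlap), so nothing later overlaps A either.
D starts before B ends → B and D overlap.
E starts after B ends, so nothing later overlaps B either.
E starts after D ends, so nothing later overlaps D either.
G starts before E ends → E and G overlap.
H starts before E ends → E and H overlap.
F starts after E ends.
H starts before G ends → G and H overlap.
F starts after G ends.
F starts before H ends → H and F overlap.

A & C, B & D, E & G, E & H, F & H, G & H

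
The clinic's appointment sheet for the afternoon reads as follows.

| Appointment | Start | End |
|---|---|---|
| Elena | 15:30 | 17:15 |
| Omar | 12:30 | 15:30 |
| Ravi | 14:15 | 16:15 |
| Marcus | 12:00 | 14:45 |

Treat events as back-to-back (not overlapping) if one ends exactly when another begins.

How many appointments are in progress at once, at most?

Walk through starts and ends in time order (an end at T is processed before a start at T):
12:00 start Marcus → 1
12:30 start Omar → 2
14:15 start Ravi → 3
14:45 end Marcus → 2
15:30 end Omar → 1
15:30 start Elena → 2
16:15 end Ravi → 1
17:15 end Elena → 0
Peak is 3, at 14:15 (Marcus, Omar, Ravi).

3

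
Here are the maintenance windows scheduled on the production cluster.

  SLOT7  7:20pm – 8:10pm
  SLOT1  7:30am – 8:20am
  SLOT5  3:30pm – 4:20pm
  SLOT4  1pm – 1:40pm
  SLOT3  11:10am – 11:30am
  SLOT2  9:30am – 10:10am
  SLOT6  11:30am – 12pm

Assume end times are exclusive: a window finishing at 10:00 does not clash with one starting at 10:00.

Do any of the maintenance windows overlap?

Sorted by start: SLOT1, SLOT2, SLOT3, SLOT6, SLOT4, SLOT5, SLOT7.
SLOT2 starts after SLOT1 ends; SLOT1 is clear from here.
SLOT3 starts after SLOT2 ends; SLOT2 is clear from here.
SLOT6 starts exactly when SLOT3 ends (back-to-back, no overlap); SLOT3 is clear from here.
SLOT4 starts after SLOT6 ends; SLOT6 is clear from here.
SLOT5 starts after SLOT4 ends; SLOT4 is clear from here.
SLOT7 starts after SLOT5 ends.
Every pair is clear; the schedule has no overlaps.

No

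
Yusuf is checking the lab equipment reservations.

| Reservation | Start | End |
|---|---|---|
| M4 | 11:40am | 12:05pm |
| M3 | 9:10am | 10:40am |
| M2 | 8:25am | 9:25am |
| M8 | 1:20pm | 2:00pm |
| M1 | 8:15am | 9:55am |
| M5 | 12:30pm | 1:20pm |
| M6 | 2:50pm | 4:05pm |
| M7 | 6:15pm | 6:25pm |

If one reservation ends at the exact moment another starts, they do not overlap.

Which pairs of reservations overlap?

M1 & M2, M1 & M3, M2 & M3

Sorted by start: M1, M2, M3, M4, M5, M8, M6, M7.
M2 starts before M1 ends → M1 and M2 overlap.
M3 starts before M1 ends → M1 and M3 overlap.
M4 starts after M1 ends — done with M1.
M3 starts before M2 ends → M2 and M3 overlap.
M4 starts after M2 ends — done with M2.
M4 starts after M3 ends — done with M3.
M5 starts after M4 ends — done with M4.
M8 starts exactly when M5 ends (back-to-back, no overlap) — done with M5.
M6 starts after M8 ends — done with M8.
M7 starts after M6 ends.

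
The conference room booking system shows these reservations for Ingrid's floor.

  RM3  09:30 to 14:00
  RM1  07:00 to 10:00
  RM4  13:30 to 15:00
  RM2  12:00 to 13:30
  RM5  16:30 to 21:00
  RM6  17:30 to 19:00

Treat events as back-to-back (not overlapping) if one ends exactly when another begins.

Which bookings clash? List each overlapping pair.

Check each pair: they overlap iff neither finishes before the other starts.
Sorted by start: RM1, RM3, RM2, RM4, RM5, RM6.
RM3 starts before RM1 ends → RM1 and RM3 overlap.
RM2 starts after RM1 ends, so RM1 has no further overlaps.
RM2 starts before RM3 ends → RM3 and RM2 overlap.
RM4 starts before RM3 ends → RM3 and RM4 overlap.
RM5 starts after RM3 ends, so RM3 has no further overlaps.
RM4 starts exactly when RM2 ends (back-to-back, no overlap), so RM2 has no further overlaps.
RM5 starts after RM4 ends, so RM4 has no further overlaps.
RM6 starts before RM5 ends → RM5 and RM6 overlap.

RM1 & RM3, RM2 & RM3, RM3 & RM4, RM5 & RM6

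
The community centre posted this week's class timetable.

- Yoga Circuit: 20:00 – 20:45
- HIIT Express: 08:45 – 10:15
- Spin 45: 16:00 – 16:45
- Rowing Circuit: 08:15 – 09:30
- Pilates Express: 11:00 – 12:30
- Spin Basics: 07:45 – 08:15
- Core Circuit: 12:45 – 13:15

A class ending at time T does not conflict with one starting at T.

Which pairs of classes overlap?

Sorted by start: Spin Basics, Rowing Circuit, HIIT Express, Pilates Express, Core Circuit, Spin 45, Yoga Circuit.
Rowing Circuit starts exactly when Spin Basics ends (back-to-back, no overlap), so nothing later overlaps Spin Basics either.
HIIT Express starts before Rowing Circuit ends → Rowing Circuit and HIIT Express overlap.
Pilates Express starts after Rowing Circuit ends, so nothing later overlaps Rowing Circuit either.
Pilates Express starts after HIIT Express ends, so nothing later overlaps HIIT Express either.
Core Circuit starts after Pilates Express ends, so nothing later overlaps Pilates Express either.
Spin 45 starts after Core Circuit ends, so nothing later overlaps Core Circuit either.
Yoga Circuit starts after Spin 45 ends.

HIIT Express & Rowing Circuit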